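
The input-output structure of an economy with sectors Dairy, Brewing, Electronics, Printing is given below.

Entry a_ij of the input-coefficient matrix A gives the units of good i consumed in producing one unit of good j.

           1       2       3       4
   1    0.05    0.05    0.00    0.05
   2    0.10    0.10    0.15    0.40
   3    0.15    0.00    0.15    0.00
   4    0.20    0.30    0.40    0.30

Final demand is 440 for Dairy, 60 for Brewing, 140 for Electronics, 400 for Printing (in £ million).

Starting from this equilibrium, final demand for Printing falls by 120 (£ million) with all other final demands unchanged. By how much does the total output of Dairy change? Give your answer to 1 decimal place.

I − A =
  [   0.95    -0.05     0.00    -0.05]
  [  -0.10     0.90    -0.15    -0.40]
  [  -0.15     0.00     0.85     0.00]
  [  -0.20    -0.30    -0.40     0.70]
Compute the cofactors C_ij = (−1)^(i+j)·(3×3 minor ij) of I−A; the adjugate is their transpose:
adj(I−A) = Cᵀ =
  [ 0.433500   0.042500   0.033500   0.055250]
  [ 0.167250   0.553750   0.252250   0.328375]
  [ 0.076500   0.007500   0.466500   0.009750]
  [ 0.239250   0.253750   0.384250   0.721375]
det(I−A) = Σ_j (I−A)_1j·C_1j = (0.95)(0.433500) + (-0.05)(0.167250) + (0.00)(0.076500) + (-0.05)(0.239250) = 0.3915
(I − A)⁻¹ = adj(I−A) / det(I−A) ≈
  [   1.1073     0.1086     0.0856     0.1411]
  [   0.4272     1.4144     0.6443     0.8388]
  [   0.1954     0.0192     1.1916     0.0249]
  [   0.6111     0.6481     0.9815     1.8426]
Δx = (I − A)⁻¹ Δd with Δd having -120 in the Printing component and 0 elsewhere.
So Δx_1 = L_14 · (-120), where L_14 = adj(I−A)_14 / det(I−A) = 0.055250 / 0.3915.
Δx_1 = 0.055250 × (-120) / 0.3915 = -6.63 / 0.3915 ≈ -16.9.

Δx_1 = -16.9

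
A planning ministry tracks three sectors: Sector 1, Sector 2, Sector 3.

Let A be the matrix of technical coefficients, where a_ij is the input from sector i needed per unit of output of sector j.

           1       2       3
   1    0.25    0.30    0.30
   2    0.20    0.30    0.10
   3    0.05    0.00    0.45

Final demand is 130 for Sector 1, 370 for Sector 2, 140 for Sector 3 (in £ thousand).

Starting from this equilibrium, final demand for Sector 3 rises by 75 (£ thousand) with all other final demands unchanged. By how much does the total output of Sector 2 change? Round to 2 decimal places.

I − A =
  [   0.75    -0.30    -0.30]
  [  -0.20     0.70    -0.10]
  [  -0.05     0.00     0.55]
Cofactors of I−A, C_ij = (−1)^(i+j)·(minor ij) (rows/columns in the sector order above):
  C_11 = (0.70)(0.55) − (-0.10)(0.00) = 0.3850
  C_12 = −[(-0.20)(0.55) − (-0.10)(-0.05)] = 0.1150
  C_13 = (-0.20)(0.00) − (0.70)(-0.05) = 0.0350
  C_21 = −[(-0.30)(0.55) − (-0.30)(0.00)] = 0.1650
  C_22 = (0.75)(0.55) − (-0.30)(-0.05) = 0.3975
  C_23 = −[(0.75)(0.00) − (-0.30)(-0.05)] = 0.0150
  C_31 = (-0.30)(-0.10) − (-0.30)(0.70) = 0.2400
  C_32 = −[(0.75)(-0.10) − (-0.30)(-0.20)] = 0.1350
  C_33 = (0.75)(0.70) − (-0.30)(-0.20) = 0.4650
det(I−A) = Σ_j (I−A)_1j·C_1j = (0.75)(0.3850) + (-0.30)(0.1150) + (-0.30)(0.0350) = 0.24375
adj(I−A) = Cᵀ =
  [ 0.3850   0.1650   0.2400]
  [ 0.1150   0.3975   0.1350]
  [ 0.0350   0.0150   0.4650]
(I − A)⁻¹ = adj(I−A) / det(I−A) ≈
  [   1.5795     0.6769     0.9846]
  [   0.4718     1.6308     0.5538]
  [   0.1436     0.0615     1.9077]
Δx = (I − A)⁻¹ Δd with Δd having +75 in the Sector 3 component and 0 elsewhere.
So Δx_2 = L_23 · (+75), where L_23 = adj(I−A)_23 / det(I−A) = 0.1350 / 0.24375.
Δx_2 = 0.1350 × (+75) / 0.24375 = 10.125 / 0.24375 ≈ 41.54.

Δx_2 = 41.54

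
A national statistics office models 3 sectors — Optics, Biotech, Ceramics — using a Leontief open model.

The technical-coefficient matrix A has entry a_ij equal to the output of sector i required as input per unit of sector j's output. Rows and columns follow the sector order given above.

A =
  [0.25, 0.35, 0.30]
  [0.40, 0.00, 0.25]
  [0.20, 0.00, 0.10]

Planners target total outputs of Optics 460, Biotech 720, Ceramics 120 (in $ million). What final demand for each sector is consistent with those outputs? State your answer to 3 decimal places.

I − A =
  [   0.75    -0.35    -0.30]
  [  -0.40     1.00    -0.25]
  [  -0.20     0.00     0.90]
d = (I − A) x:
  d_1 = (+0.75)·460 + (-0.35)·720 + (-0.30)·120 = 57.000
  d_2 = (-0.40)·460 + (+1.00)·720 + (-0.25)·120 = 506.000
  d_3 = (-0.20)·460 + (+0.00)·720 + (+0.90)·120 = 16.000

d_1 = 57.000, d_2 = 506.000, d_3 = 16.000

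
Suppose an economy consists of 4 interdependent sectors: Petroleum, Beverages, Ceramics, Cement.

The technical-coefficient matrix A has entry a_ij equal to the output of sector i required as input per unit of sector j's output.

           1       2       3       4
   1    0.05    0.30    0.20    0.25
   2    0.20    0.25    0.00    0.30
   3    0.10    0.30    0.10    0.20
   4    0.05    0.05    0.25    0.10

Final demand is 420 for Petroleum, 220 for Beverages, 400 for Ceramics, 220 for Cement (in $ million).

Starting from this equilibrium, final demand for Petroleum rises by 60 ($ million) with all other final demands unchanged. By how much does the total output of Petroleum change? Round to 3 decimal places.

Δx_1 = 78.247

I − A =
  [   0.95    -0.30    -0.20    -0.25]
  [  -0.20     0.75     0.00    -0.30]
  [  -0.10    -0.30     0.90    -0.20]
  [  -0.05    -0.05    -0.25     0.90]
Compute the cofactors C_ij = (−1)^(i+j)·(3×3 minor ij) of I−A; the adjugate is their transpose:
adj(I−A) = Cᵀ =
  [ 0.534000   0.314000   0.201375   0.297750]
  [ 0.173000   0.684500   0.122750   0.303500]
  [ 0.134000   0.293500   0.556625   0.258750]
  [ 0.076500   0.137000   0.172625   0.560250]
det(I−A) = Σ_j (I−A)_1j·C_1j = (0.95)(0.534000) + (-0.30)(0.173000) + (-0.20)(0.134000) + (-0.25)(0.076500) = 0.409475
(I − A)⁻¹ = adj(I−A) / det(I−A) ≈
  [   1.3041     0.7668     0.4918     0.7272]
  [   0.4225     1.6717     0.2998     0.7412]
  [   0.3272     0.7168     1.3594     0.6319]
  [   0.1868     0.3346     0.4216     1.3682]
Δx = (I − A)⁻¹ Δd with Δd having +60 in the Petroleum component and 0 elsewhere.
So Δx_1 = L_11 · (+60), where L_11 = adj(I−A)_11 / det(I−A) = 0.534000 / 0.409475.
Δx_1 = 0.534000 × (+60) / 0.409475 = 32.04 / 0.409475 ≈ 78.247.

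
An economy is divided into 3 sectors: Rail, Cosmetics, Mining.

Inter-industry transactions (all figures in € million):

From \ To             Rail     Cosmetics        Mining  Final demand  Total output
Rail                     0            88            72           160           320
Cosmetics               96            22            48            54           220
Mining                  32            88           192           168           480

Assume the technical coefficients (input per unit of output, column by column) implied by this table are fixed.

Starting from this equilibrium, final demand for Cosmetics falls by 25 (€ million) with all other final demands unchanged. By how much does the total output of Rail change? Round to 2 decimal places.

Δx_R = -19.11

Technical coefficients a_ij = z_ij / X_j:
  a_RR = 0/320 = 0.00, a_CR = 96/320 = 0.30, a_MR = 32/320 = 0.10
  a_RC = 88/220 = 0.40, a_CC = 22/220 = 0.10, a_MC = 88/220 = 0.40
  a_RM = 72/480 = 0.15, a_CM = 48/480 = 0.10, a_MM = 192/480 = 0.40
I − A =
  [   1.00    -0.40    -0.15]
  [  -0.30     0.90    -0.10]
  [  -0.10    -0.40     0.60]
Cofactors of I−A, C_ij = (−1)^(i+j)·(minor ij) (rows/columns in the sector order above):
  C_11 = (0.90)(0.60) − (-0.10)(-0.40) = 0.5000
  C_12 = −[(-0.30)(0.60) − (-0.10)(-0.10)] = 0.1900
  C_13 = (-0.30)(-0.40) − (0.90)(-0.10) = 0.2100
  C_21 = −[(-0.40)(0.60) − (-0.15)(-0.40)] = 0.3000
  C_22 = (1.00)(0.60) − (-0.15)(-0.10) = 0.5850
  C_23 = −[(1.00)(-0.40) − (-0.40)(-0.10)] = 0.4400
  C_31 = (-0.40)(-0.10) − (-0.15)(0.90) = 0.1750
  C_32 = −[(1.00)(-0.10) − (-0.15)(-0.30)] = 0.1450
  C_33 = (1.00)(0.90) − (-0.40)(-0.30) = 0.7800
det(I−A) = Σ_j (I−A)_1j·C_1j = (1.00)(0.5000) + (-0.40)(0.1900) + (-0.15)(0.2100) = 0.3925
adj(I−A) = Cᵀ =
  [ 0.5000   0.3000   0.1750]
  [ 0.1900   0.5850   0.1450]
  [ 0.2100   0.4400   0.7800]
(I − A)⁻¹ = adj(I−A) / det(I−A) ≈
  [   1.2739     0.7643     0.4459]
  [   0.4841     1.4904     0.3694]
  [   0.5350     1.1210     1.9873]
Δx = (I − A)⁻¹ Δd with Δd having -25 in the Cosmetics component and 0 elsewhere.
So Δx_R = L_RC · (-25), where L_RC = adj(I−A)_RC / det(I−A) = 0.3000 / 0.3925.
Δx_R = 0.3000 × (-25) / 0.3925 = -7.50 / 0.3925 ≈ -19.11.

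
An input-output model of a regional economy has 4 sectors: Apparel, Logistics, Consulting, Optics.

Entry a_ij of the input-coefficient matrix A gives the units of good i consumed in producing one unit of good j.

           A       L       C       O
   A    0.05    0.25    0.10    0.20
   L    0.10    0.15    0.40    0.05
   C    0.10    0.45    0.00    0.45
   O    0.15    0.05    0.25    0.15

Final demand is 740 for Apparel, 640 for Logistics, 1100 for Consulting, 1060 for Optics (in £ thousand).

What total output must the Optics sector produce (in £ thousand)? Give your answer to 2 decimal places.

x_O = 3190.62

I − A =
  [   0.95    -0.25    -0.10    -0.20]
  [  -0.10     0.85    -0.40    -0.05]
  [  -0.10    -0.45     1.00    -0.45]
  [  -0.15    -0.05    -0.25     0.85]
Compute the cofactors C_ij = (−1)^(i+j)·(3×3 minor ij) of I−A; the adjugate is their transpose:
adj(I−A) = Cᵀ =
  [ 0.456750   0.257375   0.206625   0.232000]
  [ 0.143500   0.650375   0.337125   0.250500]
  [ 0.173250   0.410375   0.634375   0.400750]
  [ 0.140000   0.204375   0.242875   0.588500]
det(I−A) = Σ_j (I−A)_1j·C_1j = (0.95)(0.456750) + (-0.25)(0.143500) + (-0.10)(0.173250) + (-0.20)(0.140000) = 0.3527125
(I − A)⁻¹ = adj(I−A) / det(I−A) ≈
  [   1.2950     0.7297     0.5858     0.6578]
  [   0.4068     1.8439     0.9558     0.7102]
  [   0.4912     1.1635     1.7986     1.1362]
  [   0.3969     0.5794     0.6886     1.6685]
x = (I − A)⁻¹ d = adj(I−A)·d / det(I−A), with det(I−A) = 0.3527125:
  x_A = (0.456750·740 + 0.257375·640 + 0.206625·1100 + 0.232000·1060) / 0.3527125 = 975.9225 / 0.3527125 ≈ 2766.91
  x_L = (0.143500·740 + 0.650375·640 + 0.337125·1100 + 0.250500·1060) / 0.3527125 = 1158.7975 / 0.3527125 ≈ 3285.39
  x_C = (0.173250·740 + 0.410375·640 + 0.634375·1100 + 0.400750·1060) / 0.3527125 = 1513.4525 / 0.3527125 ≈ 4290.90
  x_O = (0.140000·740 + 0.204375·640 + 0.242875·1100 + 0.588500·1060) / 0.3527125 = 1125.3725 / 0.3527125 ≈ 3190.62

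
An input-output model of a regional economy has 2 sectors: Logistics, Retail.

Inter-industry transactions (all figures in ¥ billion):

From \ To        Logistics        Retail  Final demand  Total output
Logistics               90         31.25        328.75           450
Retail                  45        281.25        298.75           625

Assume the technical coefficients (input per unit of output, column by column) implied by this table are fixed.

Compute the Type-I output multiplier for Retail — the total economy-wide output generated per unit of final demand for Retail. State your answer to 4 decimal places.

m_2 = 1.9540

Technical coefficients a_ij = z_ij / X_j:
  a_11 = 90/450 = 0.20, a_21 = 45/450 = 0.10
  a_12 = 31.25/625 = 0.05, a_22 = 281.25/625 = 0.45
I − A =
  [   0.80    -0.05]
  [  -0.10     0.55]
det(I−A) = (0.80)(0.55) − (-0.05)(-0.10) = 0.4350
adj(I−A) = [[0.55, 0.05], [0.10, 0.80]]
(I − A)⁻¹ = adj(I−A) / det(I−A) ≈
  [   1.26437     0.11494]
  [   0.22989     1.83908]
The output multiplier for sector j is the column-j sum of the Leontief inverse (I − A)⁻¹ = adj(I−A) / det(I−A).
Column 2 of adj(I−A): (0.05, 0.80); det(I−A) = 0.4350.
m_2 = (0.05 + 0.80) / 0.4350 = 0.85 / 0.4350 ≈ 1.9540.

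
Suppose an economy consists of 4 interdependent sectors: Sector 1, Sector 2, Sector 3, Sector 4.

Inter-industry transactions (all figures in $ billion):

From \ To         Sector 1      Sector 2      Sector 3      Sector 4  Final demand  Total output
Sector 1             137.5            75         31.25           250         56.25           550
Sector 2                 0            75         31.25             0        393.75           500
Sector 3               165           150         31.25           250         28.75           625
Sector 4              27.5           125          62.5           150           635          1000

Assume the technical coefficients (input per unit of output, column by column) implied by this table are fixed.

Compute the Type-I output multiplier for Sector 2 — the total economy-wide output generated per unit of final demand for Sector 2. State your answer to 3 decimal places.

m_2 = 2.754

Technical coefficients a_ij = z_ij / X_j:
  a_11 = 137.5/550 = 0.25, a_21 = 0/550 = 0.00, a_31 = 165/550 = 0.30, a_41 = 27.5/550 = 0.05
  a_12 = 75/500 = 0.15, a_22 = 75/500 = 0.15, a_32 = 150/500 = 0.30, a_42 = 125/500 = 0.25
  a_13 = 31.25/625 = 0.05, a_23 = 31.25/625 = 0.05, a_33 = 31.25/625 = 0.05, a_43 = 62.5/625 = 0.10
  a_14 = 250/1000 = 0.25, a_24 = 0/1000 = 0.00, a_34 = 250/1000 = 0.25, a_44 = 150/1000 = 0.15
I − A =
  [   0.75    -0.15    -0.05    -0.25]
  [   0.00     0.85    -0.05     0.00]
  [  -0.30    -0.30     0.95    -0.25]
  [  -0.05    -0.25    -0.10     0.85]
Compute the cofactors C_ij = (−1)^(i+j)·(3×3 minor ij) of I−A; the adjugate is their transpose:
adj(I−A) = Cᵀ =
  [ 0.649250   0.200125   0.066875   0.210625]
  [ 0.013375   0.554125   0.031250   0.013125]
  [ 0.227375   0.293250   0.531250   0.223125]
  [ 0.068875   0.209250   0.075625   0.579375]
det(I−A) = Σ_j (I−A)_1j·C_1j = (0.75)(0.649250) + (-0.15)(0.013375) + (-0.05)(0.227375) + (-0.25)(0.068875) = 0.45634375
(I − A)⁻¹ = adj(I−A) / det(I−A) ≈
  [   1.4227     0.4385     0.1465     0.4615]
  [   0.0293     1.2143     0.0685     0.0288]
  [   0.4983     0.6426     1.1641     0.4889]
  [   0.1509     0.4585     0.1657     1.2696]
The output multiplier for sector j is the column-j sum of the Leontief inverse (I − A)⁻¹ = adj(I−A) / det(I−A).
Column 2 of adj(I−A): (0.200125, 0.554125, 0.293250, 0.209250); det(I−A) = 0.45634375.
m_2 = (0.200125 + 0.554125 + 0.293250 + 0.209250) / 0.45634375 = 1.25675 / 0.45634375 ≈ 2.754.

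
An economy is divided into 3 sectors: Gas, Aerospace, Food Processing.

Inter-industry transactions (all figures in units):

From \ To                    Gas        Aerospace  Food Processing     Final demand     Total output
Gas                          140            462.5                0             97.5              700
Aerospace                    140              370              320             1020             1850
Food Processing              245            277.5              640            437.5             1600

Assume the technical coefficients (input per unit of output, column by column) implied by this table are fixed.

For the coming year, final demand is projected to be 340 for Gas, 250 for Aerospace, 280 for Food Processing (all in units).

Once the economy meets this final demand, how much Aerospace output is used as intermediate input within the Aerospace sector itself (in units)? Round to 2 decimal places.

Technical coefficients a_ij = z_ij / X_j:
  a_11 = 140/700 = 0.20, a_21 = 140/700 = 0.20, a_31 = 245/700 = 0.35
  a_12 = 462.5/1850 = 0.25, a_22 = 370/1850 = 0.20, a_32 = 277.5/1850 = 0.15
  a_13 = 0/1600 = 0.00, a_23 = 320/1600 = 0.20, a_33 = 640/1600 = 0.40
I − A =
  [   0.80    -0.25     0.00]
  [  -0.20     0.80    -0.20]
  [  -0.35    -0.15     0.60]
Cofactors of I−A, C_ij = (−1)^(i+j)·(minor ij) (rows/columns in the sector order above):
  C_11 = (0.80)(0.60) − (-0.20)(-0.15) = 0.4500
  C_12 = −[(-0.20)(0.60) − (-0.20)(-0.35)] = 0.1900
  C_13 = (-0.20)(-0.15) − (0.80)(-0.35) = 0.3100
  C_21 = −[(-0.25)(0.60) − (0.00)(-0.15)] = 0.1500
  C_22 = (0.80)(0.60) − (0.00)(-0.35) = 0.4800
  C_23 = −[(0.80)(-0.15) − (-0.25)(-0.35)] = 0.2075
  C_31 = (-0.25)(-0.20) − (0.00)(0.80) = 0.0500
  C_32 = −[(0.80)(-0.20) − (0.00)(-0.20)] = 0.1600
  C_33 = (0.80)(0.80) − (-0.25)(-0.20) = 0.5900
det(I−A) = Σ_j (I−A)_1j·C_1j = (0.80)(0.4500) + (-0.25)(0.1900) + (0.00)(0.3100) = 0.3125
adj(I−A) = Cᵀ =
  [ 0.4500   0.1500   0.0500]
  [ 0.1900   0.4800   0.1600]
  [ 0.3100   0.2075   0.5900]
(I − A)⁻¹ = adj(I−A) / det(I−A) ≈
  [   1.4400     0.4800     0.1600]
  [   0.6080     1.5360     0.5120]
  [   0.9920     0.6640     1.8880]
First solve x = (I − A)⁻¹ d = adj(I−A)·d / det(I−A); in particular x_2 = (0.1900·340 + 0.4800·250 + 0.1600·280) / 0.3125 = 229.40 / 0.3125 = 734.0800.
Intermediate flow from 2 to 2: z_22 = a_22 · x_2 = 0.20 × 229.40 / 0.3125 = 45.88 / 0.3125 ≈ 146.82.

z_22 = 146.82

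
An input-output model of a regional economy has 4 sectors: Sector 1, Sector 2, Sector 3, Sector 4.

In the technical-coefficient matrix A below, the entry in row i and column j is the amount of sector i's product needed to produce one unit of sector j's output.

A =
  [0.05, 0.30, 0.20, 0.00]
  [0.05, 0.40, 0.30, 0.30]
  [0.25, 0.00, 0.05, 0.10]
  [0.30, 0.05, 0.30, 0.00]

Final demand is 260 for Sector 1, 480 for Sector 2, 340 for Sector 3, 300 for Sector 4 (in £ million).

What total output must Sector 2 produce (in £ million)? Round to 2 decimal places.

I − A =
  [   0.95    -0.30    -0.20     0.00]
  [  -0.05     0.60    -0.30    -0.30]
  [  -0.25     0.00     0.95    -0.10]
  [  -0.30    -0.05    -0.30     1.00]
Compute the cofactors C_ij = (−1)^(i+j)·(3×3 minor ij) of I−A; the adjugate is their transpose:
adj(I−A) = Cᵀ =
  [ 0.536250   0.277000   0.234000   0.106500]
  [ 0.238000   0.818000   0.398500   0.285250]
  [ 0.164500   0.088750   0.513750   0.078000]
  [ 0.222125   0.150625   0.244250   0.474750]
det(I−A) = Σ_j (I−A)_1j·C_1j = (0.95)(0.536250) + (-0.30)(0.238000) + (-0.20)(0.164500) + (0.00)(0.222125) = 0.4051375
(I − A)⁻¹ = adj(I−A) / det(I−A) ≈
  [   1.3236     0.6837     0.5776     0.2629]
  [   0.5875     2.0191     0.9836     0.7041]
  [   0.4060     0.2191     1.2681     0.1925]
  [   0.5483     0.3718     0.6029     1.1718]
x = (I − A)⁻¹ d = adj(I−A)·d / det(I−A), with det(I−A) = 0.4051375:
  x_1 = (0.536250·260 + 0.277000·480 + 0.234000·340 + 0.106500·300) / 0.4051375 = 383.895 / 0.4051375 ≈ 947.57
  x_2 = (0.238000·260 + 0.818000·480 + 0.398500·340 + 0.285250·300) / 0.4051375 = 675.585 / 0.4051375 ≈ 1667.54
  x_3 = (0.164500·260 + 0.088750·480 + 0.513750·340 + 0.078000·300) / 0.4051375 = 283.445 / 0.4051375 ≈ 699.63
  x_4 = (0.222125·260 + 0.150625·480 + 0.244250·340 + 0.474750·300) / 0.4051375 = 355.5225 / 0.4051375 ≈ 877.54

x_2 = 1667.54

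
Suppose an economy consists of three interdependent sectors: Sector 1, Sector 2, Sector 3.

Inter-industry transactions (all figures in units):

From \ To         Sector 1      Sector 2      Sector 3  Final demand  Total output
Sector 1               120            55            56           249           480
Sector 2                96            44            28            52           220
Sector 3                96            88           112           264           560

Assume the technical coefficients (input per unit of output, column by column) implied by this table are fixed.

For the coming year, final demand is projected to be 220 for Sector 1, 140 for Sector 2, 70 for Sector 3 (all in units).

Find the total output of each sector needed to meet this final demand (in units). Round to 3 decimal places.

x_1 = 442.848, x_2 = 307.716, x_3 = 352.070

Technical coefficients a_ij = z_ij / X_j:
  a_11 = 120/480 = 0.25, a_21 = 96/480 = 0.20, a_31 = 96/480 = 0.20
  a_12 = 55/220 = 0.25, a_22 = 44/220 = 0.20, a_32 = 88/220 = 0.40
  a_13 = 56/560 = 0.10, a_23 = 28/560 = 0.05, a_33 = 112/560 = 0.20
I − A =
  [   0.75    -0.25    -0.10]
  [  -0.20     0.80    -0.05]
  [  -0.20    -0.40     0.80]
Cofactors of I−A, C_ij = (−1)^(i+j)·(minor ij) (rows/columns in the sector order above):
  C_11 = (0.80)(0.80) − (-0.05)(-0.40) = 0.6200
  C_12 = −[(-0.20)(0.80) − (-0.05)(-0.20)] = 0.1700
  C_13 = (-0.20)(-0.40) − (0.80)(-0.20) = 0.2400
  C_21 = −[(-0.25)(0.80) − (-0.10)(-0.40)] = 0.2400
  C_22 = (0.75)(0.80) − (-0.10)(-0.20) = 0.5800
  C_23 = −[(0.75)(-0.40) − (-0.25)(-0.20)] = 0.3500
  C_31 = (-0.25)(-0.05) − (-0.10)(0.80) = 0.0925
  C_32 = −[(0.75)(-0.05) − (-0.10)(-0.20)] = 0.0575
  C_33 = (0.75)(0.80) − (-0.25)(-0.20) = 0.5500
det(I−A) = Σ_j (I−A)_1j·C_1j = (0.75)(0.6200) + (-0.25)(0.1700) + (-0.10)(0.2400) = 0.3985
adj(I−A) = Cᵀ =
  [ 0.6200   0.2400   0.0925]
  [ 0.1700   0.5800   0.0575]
  [ 0.2400   0.3500   0.5500]
(I − A)⁻¹ = adj(I−A) / det(I−A) ≈
  [   1.5558     0.6023     0.2321]
  [   0.4266     1.4555     0.1443]
  [   0.6023     0.8783     1.3802]
x = (I − A)⁻¹ d = adj(I−A)·d / det(I−A), with det(I−A) = 0.3985:
  x_1 = (0.6200·220 + 0.2400·140 + 0.0925·70) / 0.3985 = 176.475 / 0.3985 ≈ 442.848
  x_2 = (0.1700·220 + 0.5800·140 + 0.0575·70) / 0.3985 = 122.625 / 0.3985 ≈ 307.716
  x_3 = (0.2400·220 + 0.3500·140 + 0.5500·70) / 0.3985 = 140.30 / 0.3985 ≈ 352.070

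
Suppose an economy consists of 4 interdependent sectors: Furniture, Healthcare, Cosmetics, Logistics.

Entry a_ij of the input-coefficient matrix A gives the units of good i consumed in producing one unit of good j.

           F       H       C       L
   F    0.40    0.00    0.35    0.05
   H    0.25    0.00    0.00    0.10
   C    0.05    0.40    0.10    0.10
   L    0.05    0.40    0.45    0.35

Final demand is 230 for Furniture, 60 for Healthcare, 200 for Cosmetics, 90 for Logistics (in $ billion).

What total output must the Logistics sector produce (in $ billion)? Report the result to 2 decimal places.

I − A =
  [   0.60     0.00    -0.35    -0.05]
  [  -0.25     1.00     0.00    -0.10]
  [  -0.05    -0.40     0.90    -0.10]
  [  -0.05    -0.40    -0.45     0.65]
Compute the cofactors C_ij = (−1)^(i+j)·(3×3 minor ij) of I−A; the adjugate is their transpose:
adj(I−A) = Cᵀ =
  [ 0.48600   0.13200   0.23600   0.09400]
  [ 0.14175   0.30750   0.09125   0.07225]
  [ 0.11250   0.18000   0.35850   0.09150]
  [ 0.20250   0.32400   0.32250   0.48750]
det(I−A) = Σ_j (I−A)_1j·C_1j = (0.60)(0.48600) + (0.00)(0.14175) + (-0.35)(0.11250) + (-0.05)(0.20250) = 0.2421
(I − A)⁻¹ = adj(I−A) / det(I−A) ≈
  [   2.0074     0.5452     0.9748     0.3883]
  [   0.5855     1.2701     0.3769     0.2984]
  [   0.4647     0.7435     1.4808     0.3779]
  [   0.8364     1.3383     1.3321     2.0136]
x = (I − A)⁻¹ d = adj(I−A)·d / det(I−A), with det(I−A) = 0.2421:
  x_F = (0.48600·230 + 0.13200·60 + 0.23600·200 + 0.09400·90) / 0.2421 = 175.36 / 0.2421 ≈ 724.33
  x_H = (0.14175·230 + 0.30750·60 + 0.09125·200 + 0.07225·90) / 0.2421 = 75.805 / 0.2421 ≈ 313.11
  x_C = (0.11250·230 + 0.18000·60 + 0.35850·200 + 0.09150·90) / 0.2421 = 116.61 / 0.2421 ≈ 481.66
  x_L = (0.20250·230 + 0.32400·60 + 0.32250·200 + 0.48750·90) / 0.2421 = 174.39 / 0.2421 ≈ 720.32

x_L = 720.32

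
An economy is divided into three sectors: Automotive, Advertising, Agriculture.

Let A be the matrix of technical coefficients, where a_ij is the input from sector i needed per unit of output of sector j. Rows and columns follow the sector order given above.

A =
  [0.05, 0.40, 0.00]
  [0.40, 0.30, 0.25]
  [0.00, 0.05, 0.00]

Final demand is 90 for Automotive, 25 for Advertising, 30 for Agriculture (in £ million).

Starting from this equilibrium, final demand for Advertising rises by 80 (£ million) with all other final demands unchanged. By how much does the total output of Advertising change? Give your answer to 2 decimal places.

Δx_2 = 154.12

I − A =
  [   0.95    -0.40     0.00]
  [  -0.40     0.70    -0.25]
  [   0.00    -0.05     1.00]
Cofactors of I−A, C_ij = (−1)^(i+j)·(minor ij) (rows/columns in the sector order above):
  C_11 = (0.70)(1.00) − (-0.25)(-0.05) = 0.6875
  C_12 = −[(-0.40)(1.00) − (-0.25)(0.00)] = 0.4000
  C_13 = (-0.40)(-0.05) − (0.70)(0.00) = 0.0200
  C_21 = −[(-0.40)(1.00) − (0.00)(-0.05)] = 0.4000
  C_22 = (0.95)(1.00) − (0.00)(0.00) = 0.9500
  C_23 = −[(0.95)(-0.05) − (-0.40)(0.00)] = 0.0475
  C_31 = (-0.40)(-0.25) − (0.00)(0.70) = 0.1000
  C_32 = −[(0.95)(-0.25) − (0.00)(-0.40)] = 0.2375
  C_33 = (0.95)(0.70) − (-0.40)(-0.40) = 0.5050
det(I−A) = Σ_j (I−A)_1j·C_1j = (0.95)(0.6875) + (-0.40)(0.4000) + (0.00)(0.0200) = 0.493125
adj(I−A) = Cᵀ =
  [ 0.6875   0.4000   0.1000]
  [ 0.4000   0.9500   0.2375]
  [ 0.0200   0.0475   0.5050]
(I − A)⁻¹ = adj(I−A) / det(I−A) ≈
  [   1.3942     0.8112     0.2028]
  [   0.8112     1.9265     0.4816]
  [   0.0406     0.0963     1.0241]
Δx = (I − A)⁻¹ Δd with Δd having +80 in the Advertising component and 0 elsewhere.
So Δx_2 = L_22 · (+80), where L_22 = adj(I−A)_22 / det(I−A) = 0.9500 / 0.493125.
Δx_2 = 0.9500 × (+80) / 0.493125 = 76.00 / 0.493125 ≈ 154.12.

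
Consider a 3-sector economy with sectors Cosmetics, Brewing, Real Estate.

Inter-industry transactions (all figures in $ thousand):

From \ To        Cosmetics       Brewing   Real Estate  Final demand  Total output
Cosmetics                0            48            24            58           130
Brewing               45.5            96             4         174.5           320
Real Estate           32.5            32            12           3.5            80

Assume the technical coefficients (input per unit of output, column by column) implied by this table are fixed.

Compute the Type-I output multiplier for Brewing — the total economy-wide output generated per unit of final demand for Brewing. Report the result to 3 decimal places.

m_B = 2.227

Technical coefficients a_ij = z_ij / X_j:
  a_CC = 0/130 = 0.00, a_BC = 45.5/130 = 0.35, a_RC = 32.5/130 = 0.25
  a_CB = 48/320 = 0.15, a_BB = 96/320 = 0.30, a_RB = 32/320 = 0.10
  a_CR = 24/80 = 0.30, a_BR = 4/80 = 0.05, a_RR = 12/80 = 0.15
I − A =
  [   1.00    -0.15    -0.30]
  [  -0.35     0.70    -0.05]
  [  -0.25    -0.10     0.85]
Cofactors of I−A, C_ij = (−1)^(i+j)·(minor ij) (rows/columns in the sector order above):
  C_11 = (0.70)(0.85) − (-0.05)(-0.10) = 0.5900
  C_12 = −[(-0.35)(0.85) − (-0.05)(-0.25)] = 0.3100
  C_13 = (-0.35)(-0.10) − (0.70)(-0.25) = 0.2100
  C_21 = −[(-0.15)(0.85) − (-0.30)(-0.10)] = 0.1575
  C_22 = (1.00)(0.85) − (-0.30)(-0.25) = 0.7750
  C_23 = −[(1.00)(-0.10) − (-0.15)(-0.25)] = 0.1375
  C_31 = (-0.15)(-0.05) − (-0.30)(0.70) = 0.2175
  C_32 = −[(1.00)(-0.05) − (-0.30)(-0.35)] = 0.1550
  C_33 = (1.00)(0.70) − (-0.15)(-0.35) = 0.6475
det(I−A) = Σ_j (I−A)_1j·C_1j = (1.00)(0.5900) + (-0.15)(0.3100) + (-0.30)(0.2100) = 0.4805
adj(I−A) = Cᵀ =
  [ 0.5900   0.1575   0.2175]
  [ 0.3100   0.7750   0.1550]
  [ 0.2100   0.1375   0.6475]
(I − A)⁻¹ = adj(I−A) / det(I−A) ≈
  [   1.2279     0.3278     0.4527]
  [   0.6452     1.6129     0.3226]
  [   0.4370     0.2862     1.3476]
The output multiplier for sector j is the column-j sum of the Leontief inverse (I − A)⁻¹ = adj(I−A) / det(I−A).
Column B of adj(I−A): (0.1575, 0.7750, 0.1375); det(I−A) = 0.4805.
m_B = (0.1575 + 0.7750 + 0.1375) / 0.4805 = 1.07 / 0.4805 ≈ 2.227.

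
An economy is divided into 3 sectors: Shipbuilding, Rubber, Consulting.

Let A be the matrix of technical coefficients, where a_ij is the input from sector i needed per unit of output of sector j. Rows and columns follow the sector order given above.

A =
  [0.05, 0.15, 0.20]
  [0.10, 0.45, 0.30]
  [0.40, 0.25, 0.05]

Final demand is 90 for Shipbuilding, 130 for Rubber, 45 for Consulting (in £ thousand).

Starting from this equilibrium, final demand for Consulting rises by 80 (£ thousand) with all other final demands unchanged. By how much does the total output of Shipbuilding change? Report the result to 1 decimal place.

I − A =
  [   0.95    -0.15    -0.20]
  [  -0.10     0.55    -0.30]
  [  -0.40    -0.25     0.95]
Cofactors of I−A, C_ij = (−1)^(i+j)·(minor ij) (rows/columns in the sector order above):
  C_11 = (0.55)(0.95) − (-0.30)(-0.25) = 0.4475
  C_12 = −[(-0.10)(0.95) − (-0.30)(-0.40)] = 0.2150
  C_13 = (-0.10)(-0.25) − (0.55)(-0.40) = 0.2450
  C_21 = −[(-0.15)(0.95) − (-0.20)(-0.25)] = 0.1925
  C_22 = (0.95)(0.95) − (-0.20)(-0.40) = 0.8225
  C_23 = −[(0.95)(-0.25) − (-0.15)(-0.40)] = 0.2975
  C_31 = (-0.15)(-0.30) − (-0.20)(0.55) = 0.1550
  C_32 = −[(0.95)(-0.30) − (-0.20)(-0.10)] = 0.3050
  C_33 = (0.95)(0.55) − (-0.15)(-0.10) = 0.5075
det(I−A) = Σ_j (I−A)_1j·C_1j = (0.95)(0.4475) + (-0.15)(0.2150) + (-0.20)(0.2450) = 0.343875
adj(I−A) = Cᵀ =
  [ 0.4475   0.1925   0.1550]
  [ 0.2150   0.8225   0.3050]
  [ 0.2450   0.2975   0.5075]
(I − A)⁻¹ = adj(I−A) / det(I−A) ≈
  [   1.3013     0.5598     0.4507]
  [   0.6252     2.3919     0.8870]
  [   0.7125     0.8651     1.4758]
Δx = (I − A)⁻¹ Δd with Δd having +80 in the Consulting component and 0 elsewhere.
So Δx_1 = L_13 · (+80), where L_13 = adj(I−A)_13 / det(I−A) = 0.1550 / 0.343875.
Δx_1 = 0.1550 × (+80) / 0.343875 = 12.40 / 0.343875 ≈ 36.1.

Δx_1 = 36.1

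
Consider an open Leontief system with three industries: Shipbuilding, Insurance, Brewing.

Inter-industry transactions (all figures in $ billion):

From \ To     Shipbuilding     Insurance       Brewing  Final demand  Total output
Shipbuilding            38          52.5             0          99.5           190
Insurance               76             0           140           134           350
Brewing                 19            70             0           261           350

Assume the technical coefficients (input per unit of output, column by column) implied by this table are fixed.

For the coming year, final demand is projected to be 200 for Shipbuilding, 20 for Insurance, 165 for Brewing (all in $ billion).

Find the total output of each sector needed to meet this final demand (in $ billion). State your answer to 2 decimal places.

Technical coefficients a_ij = z_ij / X_j:
  a_11 = 38/190 = 0.20, a_21 = 76/190 = 0.40, a_31 = 19/190 = 0.10
  a_12 = 52.5/350 = 0.15, a_22 = 0/350 = 0.00, a_32 = 70/350 = 0.20
  a_13 = 0/350 = 0.00, a_23 = 140/350 = 0.40, a_33 = 0/350 = 0.00
I − A =
  [   0.80    -0.15     0.00]
  [  -0.40     1.00    -0.40]
  [  -0.10    -0.20     1.00]
Cofactors of I−A, C_ij = (−1)^(i+j)·(minor ij) (rows/columns in the sector order above):
  C_11 = (1.00)(1.00) − (-0.40)(-0.20) = 0.9200
  C_12 = −[(-0.40)(1.00) − (-0.40)(-0.10)] = 0.4400
  C_13 = (-0.40)(-0.20) − (1.00)(-0.10) = 0.1800
  C_21 = −[(-0.15)(1.00) − (0.00)(-0.20)] = 0.1500
  C_22 = (0.80)(1.00) − (0.00)(-0.10) = 0.8000
  C_23 = −[(0.80)(-0.20) − (-0.15)(-0.10)] = 0.1750
  C_31 = (-0.15)(-0.40) − (0.00)(1.00) = 0.0600
  C_32 = −[(0.80)(-0.40) − (0.00)(-0.40)] = 0.3200
  C_33 = (0.80)(1.00) − (-0.15)(-0.40) = 0.7400
det(I−A) = Σ_j (I−A)_1j·C_1j = (0.80)(0.9200) + (-0.15)(0.4400) + (0.00)(0.1800) = 0.6700
adj(I−A) = Cᵀ =
  [ 0.9200   0.1500   0.0600]
  [ 0.4400   0.8000   0.3200]
  [ 0.1800   0.1750   0.7400]
(I − A)⁻¹ = adj(I−A) / det(I−A) ≈
  [   1.3731     0.2239     0.0896]
  [   0.6567     1.1940     0.4776]
  [   0.2687     0.2612     1.1045]
x = (I − A)⁻¹ d = adj(I−A)·d / det(I−A), with det(I−A) = 0.6700:
  x_1 = (0.9200·200 + 0.1500·20 + 0.0600·165) / 0.6700 = 196.90 / 0.6700 ≈ 293.88
  x_2 = (0.4400·200 + 0.8000·20 + 0.3200·165) / 0.6700 = 156.80 / 0.6700 ≈ 234.03
  x_3 = (0.1800·200 + 0.1750·20 + 0.7400·165) / 0.6700 = 161.60 / 0.6700 ≈ 241.19

x_1 = 293.88, x_2 = 234.03, x_3 = 241.19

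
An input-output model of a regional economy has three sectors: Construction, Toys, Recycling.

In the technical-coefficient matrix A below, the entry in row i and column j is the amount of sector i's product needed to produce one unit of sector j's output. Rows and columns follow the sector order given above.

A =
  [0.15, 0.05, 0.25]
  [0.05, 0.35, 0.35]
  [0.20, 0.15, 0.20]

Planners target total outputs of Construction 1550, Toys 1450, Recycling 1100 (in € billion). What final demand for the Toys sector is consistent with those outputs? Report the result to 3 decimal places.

d_2 = 480.000

I − A =
  [   0.85    -0.05    -0.25]
  [  -0.05     0.65    -0.35]
  [  -0.20    -0.15     0.80]
d = (I − A) x:
  d_1 = (+0.85)·1550 + (-0.05)·1450 + (-0.25)·1100 = 970.000
  d_2 = (-0.05)·1550 + (+0.65)·1450 + (-0.35)·1100 = 480.000
  d_3 = (-0.20)·1550 + (-0.15)·1450 + (+0.80)·1100 = 352.500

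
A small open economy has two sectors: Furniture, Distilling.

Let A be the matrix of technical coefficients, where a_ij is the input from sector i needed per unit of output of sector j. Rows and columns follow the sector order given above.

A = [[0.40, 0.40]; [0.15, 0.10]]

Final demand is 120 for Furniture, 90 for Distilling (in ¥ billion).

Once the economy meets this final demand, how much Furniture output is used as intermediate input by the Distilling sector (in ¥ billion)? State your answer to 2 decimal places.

I − A =
  [   0.60    -0.40]
  [  -0.15     0.90]
det(I−A) = (0.60)(0.90) − (-0.40)(-0.15) = 0.4800
adj(I−A) = [[0.90, 0.40], [0.15, 0.60]]
(I − A)⁻¹ = adj(I−A) / det(I−A) ≈
  [   1.8750     0.8333]
  [   0.3125     1.2500]
First solve x = (I − A)⁻¹ d = adj(I−A)·d / det(I−A); in particular x_2 = (0.15·120 + 0.60·90) / 0.4800 = 72.00 / 0.4800 = 150.0000.
Intermediate flow from 1 to 2: z_12 = a_12 · x_2 = 0.40 × 72.00 / 0.4800 = 28.80 / 0.4800 = 60.00.

z_12 = 60.00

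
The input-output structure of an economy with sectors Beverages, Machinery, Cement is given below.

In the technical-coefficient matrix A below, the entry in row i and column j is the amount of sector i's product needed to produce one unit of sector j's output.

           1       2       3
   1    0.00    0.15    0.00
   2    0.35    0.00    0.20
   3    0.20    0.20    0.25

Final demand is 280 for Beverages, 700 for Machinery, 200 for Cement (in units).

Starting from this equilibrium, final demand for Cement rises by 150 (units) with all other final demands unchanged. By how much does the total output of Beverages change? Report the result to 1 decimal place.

Δx_1 = 6.8

I − A =
  [   1.00    -0.15     0.00]
  [  -0.35     1.00    -0.20]
  [  -0.20    -0.20     0.75]
Cofactors of I−A, C_ij = (−1)^(i+j)·(minor ij) (rows/columns in the sector order above):
  C_11 = (1.00)(0.75) − (-0.20)(-0.20) = 0.7100
  C_12 = −[(-0.35)(0.75) − (-0.20)(-0.20)] = 0.3025
  C_13 = (-0.35)(-0.20) − (1.00)(-0.20) = 0.2700
  C_21 = −[(-0.15)(0.75) − (0.00)(-0.20)] = 0.1125
  C_22 = (1.00)(0.75) − (0.00)(-0.20) = 0.7500
  C_23 = −[(1.00)(-0.20) − (-0.15)(-0.20)] = 0.2300
  C_31 = (-0.15)(-0.20) − (0.00)(1.00) = 0.0300
  C_32 = −[(1.00)(-0.20) − (0.00)(-0.35)] = 0.2000
  C_33 = (1.00)(1.00) − (-0.15)(-0.35) = 0.9475
det(I−A) = Σ_j (I−A)_1j·C_1j = (1.00)(0.7100) + (-0.15)(0.3025) + (0.00)(0.2700) = 0.664625
adj(I−A) = Cᵀ =
  [ 0.7100   0.1125   0.0300]
  [ 0.3025   0.7500   0.2000]
  [ 0.2700   0.2300   0.9475]
(I − A)⁻¹ = adj(I−A) / det(I−A) ≈
  [   1.0683     0.1693     0.0451]
  [   0.4551     1.1285     0.3009]
  [   0.4062     0.3461     1.4256]
Δx = (I − A)⁻¹ Δd with Δd having +150 in the Cement component and 0 elsewhere.
So Δx_1 = L_13 · (+150), where L_13 = adj(I−A)_13 / det(I−A) = 0.0300 / 0.664625.
Δx_1 = 0.0300 × (+150) / 0.664625 = 4.50 / 0.664625 ≈ 6.8.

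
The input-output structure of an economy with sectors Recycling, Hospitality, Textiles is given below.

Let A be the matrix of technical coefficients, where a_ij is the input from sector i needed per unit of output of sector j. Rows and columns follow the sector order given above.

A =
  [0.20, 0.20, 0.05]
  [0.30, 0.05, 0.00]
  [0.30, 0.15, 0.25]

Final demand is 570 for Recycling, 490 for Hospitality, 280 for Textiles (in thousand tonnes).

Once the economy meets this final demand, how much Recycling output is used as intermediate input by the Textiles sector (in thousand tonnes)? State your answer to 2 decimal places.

I − A =
  [   0.80    -0.20    -0.05]
  [  -0.30     0.95     0.00]
  [  -0.30    -0.15     0.75]
Cofactors of I−A, C_ij = (−1)^(i+j)·(minor ij) (rows/columns in the sector order above):
  C_11 = (0.95)(0.75) − (0.00)(-0.15) = 0.7125
  C_12 = −[(-0.30)(0.75) − (0.00)(-0.30)] = 0.2250
  C_13 = (-0.30)(-0.15) − (0.95)(-0.30) = 0.3300
  C_21 = −[(-0.20)(0.75) − (-0.05)(-0.15)] = 0.1575
  C_22 = (0.80)(0.75) − (-0.05)(-0.30) = 0.5850
  C_23 = −[(0.80)(-0.15) − (-0.20)(-0.30)] = 0.1800
  C_31 = (-0.20)(0.00) − (-0.05)(0.95) = 0.0475
  C_32 = −[(0.80)(0.00) − (-0.05)(-0.30)] = 0.0150
  C_33 = (0.80)(0.95) − (-0.20)(-0.30) = 0.7000
det(I−A) = Σ_j (I−A)_1j·C_1j = (0.80)(0.7125) + (-0.20)(0.2250) + (-0.05)(0.3300) = 0.5085
adj(I−A) = Cᵀ =
  [ 0.7125   0.1575   0.0475]
  [ 0.2250   0.5850   0.0150]
  [ 0.3300   0.1800   0.7000]
(I − A)⁻¹ = adj(I−A) / det(I−A) ≈
  [   1.4012     0.3097     0.0934]
  [   0.4425     1.1504     0.0295]
  [   0.6490     0.3540     1.3766]
First solve x = (I − A)⁻¹ d = adj(I−A)·d / det(I−A); in particular x_3 = (0.3300·570 + 0.1800·490 + 0.7000·280) / 0.5085 = 472.30 / 0.5085 ≈ 928.8102.
Intermediate flow from 1 to 3: z_13 = a_13 · x_3 = 0.05 × 472.30 / 0.5085 = 23.615 / 0.5085 ≈ 46.44.

z_13 = 46.44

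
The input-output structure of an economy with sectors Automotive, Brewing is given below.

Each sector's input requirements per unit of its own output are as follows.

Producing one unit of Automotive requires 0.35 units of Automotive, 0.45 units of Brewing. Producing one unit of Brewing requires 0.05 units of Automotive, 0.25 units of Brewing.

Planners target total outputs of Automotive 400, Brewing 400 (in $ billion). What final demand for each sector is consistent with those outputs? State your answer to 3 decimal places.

I − A =
  [   0.65    -0.05]
  [  -0.45     0.75]
d = (I − A) x:
  d_A = (+0.65)·400 + (-0.05)·400 = 240.000
  d_B = (-0.45)·400 + (+0.75)·400 = 120.000

d_A = 240.000, d_B = 120.000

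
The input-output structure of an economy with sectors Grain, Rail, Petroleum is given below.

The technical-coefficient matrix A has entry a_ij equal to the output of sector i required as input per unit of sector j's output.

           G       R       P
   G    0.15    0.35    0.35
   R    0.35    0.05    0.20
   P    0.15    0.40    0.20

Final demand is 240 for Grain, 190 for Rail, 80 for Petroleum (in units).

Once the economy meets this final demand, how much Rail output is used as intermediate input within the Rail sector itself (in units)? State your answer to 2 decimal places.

z_RR = 29.28

I − A =
  [   0.85    -0.35    -0.35]
  [  -0.35     0.95    -0.20]
  [  -0.15    -0.40     0.80]
Cofactors of I−A, C_ij = (−1)^(i+j)·(minor ij) (rows/columns in the sector order above):
  C_11 = (0.95)(0.80) − (-0.20)(-0.40) = 0.6800
  C_12 = −[(-0.35)(0.80) − (-0.20)(-0.15)] = 0.3100
  C_13 = (-0.35)(-0.40) − (0.95)(-0.15) = 0.2825
  C_21 = −[(-0.35)(0.80) − (-0.35)(-0.40)] = 0.4200
  C_22 = (0.85)(0.80) − (-0.35)(-0.15) = 0.6275
  C_23 = −[(0.85)(-0.40) − (-0.35)(-0.15)] = 0.3925
  C_31 = (-0.35)(-0.20) − (-0.35)(0.95) = 0.4025
  C_32 = −[(0.85)(-0.20) − (-0.35)(-0.35)] = 0.2925
  C_33 = (0.85)(0.95) − (-0.35)(-0.35) = 0.6850
det(I−A) = Σ_j (I−A)_1j·C_1j = (0.85)(0.6800) + (-0.35)(0.3100) + (-0.35)(0.2825) = 0.370625
adj(I−A) = Cᵀ =
  [ 0.6800   0.4200   0.4025]
  [ 0.3100   0.6275   0.2925]
  [ 0.2825   0.3925   0.6850]
(I − A)⁻¹ = adj(I−A) / det(I−A) ≈
  [   1.8347     1.1332     1.0860]
  [   0.8364     1.6931     0.7892]
  [   0.7622     1.0590     1.8482]
First solve x = (I − A)⁻¹ d = adj(I−A)·d / det(I−A); in particular x_R = (0.3100·240 + 0.6275·190 + 0.2925·80) / 0.370625 = 217.025 / 0.370625 ≈ 585.5649.
Intermediate flow from R to R: z_RR = a_RR · x_R = 0.05 × 217.025 / 0.370625 = 10.85125 / 0.370625 ≈ 29.28.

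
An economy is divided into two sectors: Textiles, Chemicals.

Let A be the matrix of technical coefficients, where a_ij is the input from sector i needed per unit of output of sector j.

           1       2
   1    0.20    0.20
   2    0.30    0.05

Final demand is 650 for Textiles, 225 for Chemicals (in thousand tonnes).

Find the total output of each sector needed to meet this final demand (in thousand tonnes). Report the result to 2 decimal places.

I − A =
  [   0.80    -0.20]
  [  -0.30     0.95]
det(I−A) = (0.80)(0.95) − (-0.20)(-0.30) = 0.7000
adj(I−A) = [[0.95, 0.20], [0.30, 0.80]]
(I − A)⁻¹ = adj(I−A) / det(I−A) ≈
  [   1.3571     0.2857]
  [   0.4286     1.1429]
x = (I − A)⁻¹ d = adj(I−A)·d / det(I−A), with det(I−A) = 0.7000:
  x_1 = (0.95·650 + 0.20·225) / 0.7000 = 662.50 / 0.7000 ≈ 946.43
  x_2 = (0.30·650 + 0.80·225) / 0.7000 = 375.00 / 0.7000 ≈ 535.71

x_1 = 946.43, x_2 = 535.71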